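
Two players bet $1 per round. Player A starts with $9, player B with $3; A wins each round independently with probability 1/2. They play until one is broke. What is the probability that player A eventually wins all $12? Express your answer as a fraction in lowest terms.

With a fair step, P(i) = ½P(i−1) + ½P(i+1) with P(0)=0, P(12)=1 has the linear solution P(i) = i/12.
P(9) = 9/12 = 3/4.

3/4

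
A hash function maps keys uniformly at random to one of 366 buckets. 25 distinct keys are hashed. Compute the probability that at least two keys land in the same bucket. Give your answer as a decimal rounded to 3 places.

0.568

It's easier to compute the probability that all 25 are distinct.
P(all distinct) = 366/366 · 365/366 · ··· · 342/366 ≈ 0.432.
So the probability of at least one match is 1 − 0.432 = 0.568.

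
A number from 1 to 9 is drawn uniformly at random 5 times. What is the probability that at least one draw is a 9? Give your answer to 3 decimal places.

P(no draw is a 9) = (8/9)^5 ≈ 0.555.
P(at least one) = 1 − 0.555 = 0.445.

0.445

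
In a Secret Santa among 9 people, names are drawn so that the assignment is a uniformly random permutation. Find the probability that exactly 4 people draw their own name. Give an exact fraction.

11/720

Choose which 4 of the 9 are fixed: C(9,4) = 126 ways.
The remaining 5 must have no fixed point: D(5) = 44.
P = 126·44/362880 = 11/720.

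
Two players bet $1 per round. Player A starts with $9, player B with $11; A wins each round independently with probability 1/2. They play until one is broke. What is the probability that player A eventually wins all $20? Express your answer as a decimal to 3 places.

0.450

With a fair step, P(i) = ½P(i−1) + ½P(i+1) with P(0)=0, P(20)=1 has the linear solution P(i) = i/20.
P(9) = 9/20 ≈ 0.450.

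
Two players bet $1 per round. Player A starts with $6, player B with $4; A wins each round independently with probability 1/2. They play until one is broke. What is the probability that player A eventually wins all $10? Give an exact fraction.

3/5

With a fair step, P(i) = ½P(i−1) + ½P(i+1) with P(0)=0, P(10)=1 has the linear solution P(i) = i/10.
P(6) = 6/10 = 3/5.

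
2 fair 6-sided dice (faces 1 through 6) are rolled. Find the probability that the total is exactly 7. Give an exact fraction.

There are 6^2 = 36 equally likely outcomes.
The number of ordered 2-tuples from {1,…,6} summing to 7 is 6.
P(sum = 7) = 6/36 = 1/6.

1/6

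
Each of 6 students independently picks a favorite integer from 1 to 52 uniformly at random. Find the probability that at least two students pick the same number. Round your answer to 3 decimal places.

It's easier to compute the probability that all 6 are distinct.
P(all distinct) = 52/52 · 51/52 · ··· · 47/52 ≈ 0.741.
So the probability of at least one match is 1 − 0.741 = 0.259.

0.259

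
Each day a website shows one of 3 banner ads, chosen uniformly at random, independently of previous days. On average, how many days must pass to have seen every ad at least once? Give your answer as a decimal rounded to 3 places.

5.500

After i distinct types are collected, each trial gives a new one with probability (3−i)/3, so the expected wait for the next new type is 3/(3−i).
E = 3/3 + 3/2 + 3/1 = 11/2 ≈ 5.500.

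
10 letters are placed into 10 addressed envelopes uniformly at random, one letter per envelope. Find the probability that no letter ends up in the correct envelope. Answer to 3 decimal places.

This is the derangement probability: permutations of 10 with no fixed point.
D(10) = 10! · (1 − 1/1! + 1/2! − ··· + (−1)^10/10!) = 1334961.
P = 1334961/3628800 = 16481/44800 ≈ 0.368.

0.368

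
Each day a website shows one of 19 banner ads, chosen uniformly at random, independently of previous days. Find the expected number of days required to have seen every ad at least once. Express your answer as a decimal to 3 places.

67.407

After i distinct types are collected, each trial gives a new one with probability (19−i)/19, so the expected wait for the next new type is 19/(19−i).
E = 19/19 + 19/18 + 19/17 + 19/16 + 19/15 + 19/14 + 19/13 + 19/12 + 19/11 + 19/10 + 19/9 + 19/8 + 19/7 + 19/6 + 19/5 + 19/4 + 19/3 + 19/2 + 19/1 = 275295799/4084080 ≈ 67.407.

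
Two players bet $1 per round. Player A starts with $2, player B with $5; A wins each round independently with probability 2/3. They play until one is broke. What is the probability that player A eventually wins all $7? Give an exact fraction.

Let r = q/p = (1/3)/(2/3) = 1/2. The recurrence P(i) = p·P(i+1) + q·P(i−1) with P(0)=0, P(7)=1 gives P(i) = (1 − r^i)/(1 − r^7).
P(2) = (1 − (1/2)^2) / (1 − (1/2)^7) = 96/127.

96/127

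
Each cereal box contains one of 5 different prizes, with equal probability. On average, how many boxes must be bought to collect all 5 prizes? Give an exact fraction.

After i distinct types are collected, each trial gives a new one with probability (5−i)/5, so the expected wait for the next new type is 5/(5−i).
E = 5/5 + 5/4 + 5/3 + 5/2 + 5/1 = 137/12.

137/12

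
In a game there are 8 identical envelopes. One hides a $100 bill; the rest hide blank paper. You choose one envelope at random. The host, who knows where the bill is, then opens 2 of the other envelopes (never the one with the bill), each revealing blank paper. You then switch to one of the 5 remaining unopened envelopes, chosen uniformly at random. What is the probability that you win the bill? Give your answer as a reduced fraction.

7/40

Your original envelope holds the bill with probability 1/8, so the other 7 collectively hold it with probability 7/8.
The host can always find 2 empty envelopes to open, so the reveals don't change that 7/8; it is now spread over the 5 remaining unopened envelopes.
P(win by switching) = (7/8) · (1/5) = 7/40.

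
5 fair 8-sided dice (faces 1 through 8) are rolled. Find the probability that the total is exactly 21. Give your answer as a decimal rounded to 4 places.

0.0726

There are 8^5 = 32768 equally likely outcomes.
The number of ordered 5-tuples from {1,…,8} summing to 21 is 2380.
P(sum = 21) = 2380/32768 = 595/8192 ≈ 0.0726.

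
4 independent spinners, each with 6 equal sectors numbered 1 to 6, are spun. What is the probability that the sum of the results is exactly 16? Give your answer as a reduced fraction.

There are 6^4 = 1296 equally likely outcomes.
The number of ordered 4-tuples from {1,…,6} summing to 16 is 125.
P(sum = 16) = 125/1296.

125/1296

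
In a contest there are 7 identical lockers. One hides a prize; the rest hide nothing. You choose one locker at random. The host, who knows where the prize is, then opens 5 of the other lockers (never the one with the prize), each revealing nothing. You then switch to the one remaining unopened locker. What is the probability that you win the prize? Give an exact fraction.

6/7

Your original locker holds the prize with probability 1/7, so the other 6 collectively hold it with probability 6/7.
The host can always find 5 empty lockers to open, so the reveals don't change that 6/7; it is now spread over the 1 remaining unopened locker.
P(win by switching) = (6/7) · (1/1) = 6/7.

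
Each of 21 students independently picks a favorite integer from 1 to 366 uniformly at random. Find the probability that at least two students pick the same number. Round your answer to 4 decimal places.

It's easier to compute the probability that all 21 are distinct.
P(all distinct) = 366/366 · 365/366 · ··· · 346/366 ≈ 0.5572.
So the probability of at least one match is 1 − 0.5572 = 0.4428.

0.4428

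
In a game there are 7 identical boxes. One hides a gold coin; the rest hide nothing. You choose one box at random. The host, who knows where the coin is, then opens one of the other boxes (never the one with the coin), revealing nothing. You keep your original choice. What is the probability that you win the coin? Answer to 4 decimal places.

The host can always open an empty box regardless of your choice, so this gives no information about your original box.
P(win by staying) = 1/7 ≈ 0.1429.

0.1429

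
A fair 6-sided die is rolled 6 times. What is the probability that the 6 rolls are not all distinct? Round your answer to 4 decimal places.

0.9846

P(all 6 different) = 6/6 · 5/6 · ··· · 1/6 ≈ 0.0154.
P(at least two equal) = 1 − 0.0154 = 0.9846.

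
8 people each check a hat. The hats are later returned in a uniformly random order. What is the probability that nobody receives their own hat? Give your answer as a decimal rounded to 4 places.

0.3679

This is the derangement probability: permutations of 8 with no fixed point.
D(8) = 8! · (1 − 1/1! + 1/2! − ··· + (−1)^8/8!) = 14833.
P = 14833/40320 = 2119/5760 ≈ 0.3679.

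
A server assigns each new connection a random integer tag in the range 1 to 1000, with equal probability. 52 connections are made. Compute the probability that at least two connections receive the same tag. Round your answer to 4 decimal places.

0.7406

It's easier to compute the probability that all 52 are distinct.
P(all distinct) = 1000/1000 · 999/1000 · ··· · 949/1000 ≈ 0.2594.
So the probability of at least one match is 1 − 0.2594 = 0.7406.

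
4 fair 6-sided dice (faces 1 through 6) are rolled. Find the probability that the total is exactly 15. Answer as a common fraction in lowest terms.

35/324

There are 6^4 = 1296 equally likely outcomes.
The number of ordered 4-tuples from {1,…,6} summing to 15 is 140.
P(sum = 15) = 140/1296 = 35/324.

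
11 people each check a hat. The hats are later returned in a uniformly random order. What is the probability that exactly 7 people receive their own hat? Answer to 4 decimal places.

0.0001

Choose which 7 of the 11 are fixed: C(11,7) = 330 ways.
The remaining 4 must have no fixed point: D(4) = 9.
P = 330·9/39916800 = 1/13440 ≈ 0.0001.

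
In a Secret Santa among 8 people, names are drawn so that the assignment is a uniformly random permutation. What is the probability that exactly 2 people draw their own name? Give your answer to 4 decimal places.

Choose which 2 of the 8 are fixed: C(8,2) = 28 ways.
The remaining 6 must have no fixed point: D(6) = 265.
P = 28·265/40320 = 53/288 ≈ 0.1840.

0.1840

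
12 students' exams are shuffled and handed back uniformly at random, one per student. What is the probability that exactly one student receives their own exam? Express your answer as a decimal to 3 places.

0.368

Choose which one is fixed: C(12,1) = 12 ways.
The remaining 11 must have no fixed point: D(11) = 14684570.
P = 12·14684570/479001600 = 1468457/3991680 ≈ 0.368.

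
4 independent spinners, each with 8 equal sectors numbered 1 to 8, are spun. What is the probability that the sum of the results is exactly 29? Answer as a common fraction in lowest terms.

There are 8^4 = 4096 equally likely outcomes.
The number of ordered 4-tuples from {1,…,8} summing to 29 is 20.
P(sum = 29) = 20/4096 = 5/1024.

5/1024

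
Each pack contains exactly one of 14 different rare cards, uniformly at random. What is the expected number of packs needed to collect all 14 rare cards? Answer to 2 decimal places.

45.52

After i distinct types are collected, each trial gives a new one with probability (14−i)/14, so the expected wait for the next new type is 14/(14−i).
E = 14/14 + 14/13 + 14/12 + 14/11 + 14/10 + 14/9 + 14/8 + 14/7 + 14/6 + 14/5 + 14/4 + 14/3 + 14/2 + 14/1 = 1171733/25740 ≈ 45.52.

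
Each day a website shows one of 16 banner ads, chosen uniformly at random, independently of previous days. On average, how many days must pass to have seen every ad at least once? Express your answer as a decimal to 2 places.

After i distinct types are collected, each trial gives a new one with probability (16−i)/16, so the expected wait for the next new type is 16/(16−i).
E = 16/16 + 16/15 + 16/14 + 16/13 + 16/12 + 16/11 + 16/10 + 16/9 + 16/8 + 16/7 + 16/6 + 16/5 + 16/4 + 16/3 + 16/2 + 16/1 = 2436559/45045 ≈ 54.09.

54.09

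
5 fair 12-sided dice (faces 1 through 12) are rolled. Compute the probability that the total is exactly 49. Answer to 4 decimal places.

0.0055

There are 12^5 = 248832 equally likely outcomes.
The number of ordered 5-tuples from {1,…,12} summing to 49 is 1365.
P(sum = 49) = 1365/248832 = 455/82944 ≈ 0.0055.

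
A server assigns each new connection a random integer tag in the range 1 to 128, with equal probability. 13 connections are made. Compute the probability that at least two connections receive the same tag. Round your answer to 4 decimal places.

0.4675

It's easier to compute the probability that all 13 are distinct.
P(all distinct) = 128/128 · 127/128 · ··· · 116/128 ≈ 0.5325.
So the probability of at least one match is 1 − 0.5325 = 0.4675.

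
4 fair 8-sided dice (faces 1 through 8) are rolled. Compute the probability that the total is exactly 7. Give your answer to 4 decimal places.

There are 8^4 = 4096 equally likely outcomes.
The number of ordered 4-tuples from {1,…,8} summing to 7 is 20.
P(sum = 7) = 20/4096 = 5/1024 ≈ 0.0049.

0.0049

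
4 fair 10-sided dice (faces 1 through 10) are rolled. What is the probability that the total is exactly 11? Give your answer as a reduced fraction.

There are 10^4 = 10000 equally likely outcomes.
The number of ordered 4-tuples from {1,…,10} summing to 11 is 120.
P(sum = 11) = 120/10000 = 3/250.

3/250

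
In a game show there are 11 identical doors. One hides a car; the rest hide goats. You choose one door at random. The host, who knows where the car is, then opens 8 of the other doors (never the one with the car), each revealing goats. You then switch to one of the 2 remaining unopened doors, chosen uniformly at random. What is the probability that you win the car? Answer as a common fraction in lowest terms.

5/11

Your original door holds the car with probability 1/11, so the other 10 collectively hold it with probability 10/11.
The host can always find 8 empty doors to open, so the reveals don't change that 10/11; it is now spread over the 2 remaining unopened doors.
P(win by switching) = (10/11) · (1/2) = 5/11.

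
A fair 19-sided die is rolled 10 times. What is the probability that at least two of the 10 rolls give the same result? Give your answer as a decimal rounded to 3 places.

0.945

P(all 10 different) = 19/19 · 18/19 · ··· · 10/19 ≈ 0.055.
P(at least two equal) = 1 − 0.055 = 0.945.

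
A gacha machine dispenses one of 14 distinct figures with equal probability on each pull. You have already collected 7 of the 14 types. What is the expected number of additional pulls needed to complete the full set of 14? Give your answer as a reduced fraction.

Starting from 7 distinct types, each trial gives a new one with probability (14−i)/14 when i types are held, so the wait for the next new type is 14/(14−i).
E = 14/7 + 14/6 + 14/5 + 14/4 + 14/3 + 14/2 + 14/1 = 363/10.

363/10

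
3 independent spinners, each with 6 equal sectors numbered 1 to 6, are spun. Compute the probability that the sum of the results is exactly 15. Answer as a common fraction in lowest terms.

5/108

There are 6^3 = 216 equally likely outcomes.
The number of ordered 3-tuples from {1,…,6} summing to 15 is 10.
P(sum = 15) = 10/216 = 5/108.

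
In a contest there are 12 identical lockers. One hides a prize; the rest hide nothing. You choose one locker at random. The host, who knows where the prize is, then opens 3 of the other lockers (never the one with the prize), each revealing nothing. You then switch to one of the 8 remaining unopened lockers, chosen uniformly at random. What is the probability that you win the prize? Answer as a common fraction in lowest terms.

11/96

Your original locker holds the prize with probability 1/12, so the other 11 collectively hold it with probability 11/12.
The host can always find 3 empty lockers to open, so the reveals don't change that 11/12; it is now spread over the 8 remaining unopened lockers.
P(win by switching) = (11/12) · (1/8) = 11/96.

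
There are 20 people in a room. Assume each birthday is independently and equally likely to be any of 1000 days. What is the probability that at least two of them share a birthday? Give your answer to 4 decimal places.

0.1741

It's easier to compute the probability that all 20 are distinct.
P(all distinct) = 1000/1000 · 999/1000 · ··· · 981/1000 ≈ 0.8259.
So the probability of at least one match is 1 − 0.8259 = 0.1741.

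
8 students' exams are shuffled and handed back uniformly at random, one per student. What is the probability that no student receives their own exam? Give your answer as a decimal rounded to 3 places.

0.368

This is the derangement probability: permutations of 8 with no fixed point.
D(8) = 8! · (1 − 1/1! + 1/2! − ··· + (−1)^8/8!) = 14833.
P = 14833/40320 = 2119/5760 ≈ 0.368.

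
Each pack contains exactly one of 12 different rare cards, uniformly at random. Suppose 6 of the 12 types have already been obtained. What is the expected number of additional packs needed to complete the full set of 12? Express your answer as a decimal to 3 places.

29.400

Starting from 6 distinct types, each trial gives a new one with probability (12−i)/12 when i types are held, so the wait for the next new type is 12/(12−i).
E = 12/6 + 12/5 + 12/4 + 12/3 + 12/2 + 12/1 = 147/5 ≈ 29.400.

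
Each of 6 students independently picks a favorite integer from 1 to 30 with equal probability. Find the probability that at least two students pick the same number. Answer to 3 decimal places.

0.414

It's easier to compute the probability that all 6 are distinct.
P(all distinct) = 30/30 · 29/30 · ··· · 25/30 ≈ 0.586.
So the probability of at least one match is 1 − 0.586 = 0.414.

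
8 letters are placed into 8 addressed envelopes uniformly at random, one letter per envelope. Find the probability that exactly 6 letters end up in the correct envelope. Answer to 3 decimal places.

0.001

Choose which 6 of the 8 are fixed: C(8,6) = 28 ways.
The remaining 2 must have no fixed point: D(2) = 1.
P = 28·1/40320 = 1/1440 ≈ 0.001.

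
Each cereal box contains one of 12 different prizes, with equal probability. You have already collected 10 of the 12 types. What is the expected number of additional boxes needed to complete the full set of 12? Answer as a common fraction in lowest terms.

18

Starting from 10 distinct types, each trial gives a new one with probability (12−i)/12 when i types are held, so the wait for the next new type is 12/(12−i).
E = 12/2 + 12/1 = 18.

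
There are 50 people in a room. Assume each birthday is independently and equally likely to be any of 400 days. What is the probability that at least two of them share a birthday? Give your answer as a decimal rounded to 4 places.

0.9591

It's easier to compute the probability that all 50 are distinct.
P(all distinct) = 400/400 · 399/400 · ··· · 351/400 ≈ 0.0409.
So the probability of at least one match is 1 − 0.0409 = 0.9591.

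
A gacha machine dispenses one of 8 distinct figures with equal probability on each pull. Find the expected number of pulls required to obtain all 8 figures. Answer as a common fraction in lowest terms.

After i distinct types are collected, each trial gives a new one with probability (8−i)/8, so the expected wait for the next new type is 8/(8−i).
E = 8/8 + 8/7 + 8/6 + 8/5 + 8/4 + 8/3 + 8/2 + 8/1 = 761/35.

761/35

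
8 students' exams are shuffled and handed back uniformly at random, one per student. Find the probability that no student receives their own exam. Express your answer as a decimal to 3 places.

This is the derangement probability: permutations of 8 with no fixed point.
D(8) = 8! · (1 − 1/1! + 1/2! − ··· + (−1)^8/8!) = 14833.
P = 14833/40320 = 2119/5760 ≈ 0.368.

0.368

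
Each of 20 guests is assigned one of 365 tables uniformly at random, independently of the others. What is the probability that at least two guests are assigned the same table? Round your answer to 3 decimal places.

0.411

It's easier to compute the probability that all 20 are distinct.
P(all distinct) = 365/365 · 364/365 · ··· · 346/365 ≈ 0.589.
So the probability of at least one match is 1 − 0.589 = 0.411.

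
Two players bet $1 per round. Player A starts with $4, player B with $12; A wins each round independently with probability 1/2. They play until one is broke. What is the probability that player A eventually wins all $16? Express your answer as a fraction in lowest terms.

With a fair step, P(i) = ½P(i−1) + ½P(i+1) with P(0)=0, P(16)=1 has the linear solution P(i) = i/16.
P(4) = 4/16 = 1/4.

1/4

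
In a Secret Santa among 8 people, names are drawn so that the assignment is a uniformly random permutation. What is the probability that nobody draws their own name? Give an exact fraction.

2119/5760

This is the derangement probability: permutations of 8 with no fixed point.
D(8) = 8! · (1 − 1/1! + 1/2! − ··· + (−1)^8/8!) = 14833.
P = 14833/40320 = 2119/5760.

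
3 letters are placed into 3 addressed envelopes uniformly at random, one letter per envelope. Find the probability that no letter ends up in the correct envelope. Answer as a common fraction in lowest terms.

This is the derangement probability: permutations of 3 with no fixed point.
D(3) = 3! · (1 − 1/1! + 1/2! − ··· + (−1)^3/3!) = 2.
P = 2/6 = 1/3.

1/3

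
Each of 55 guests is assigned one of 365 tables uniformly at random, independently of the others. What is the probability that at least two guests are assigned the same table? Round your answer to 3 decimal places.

It's easier to compute the probability that all 55 are distinct.
P(all distinct) = 365/365 · 364/365 · ··· · 311/365 ≈ 0.014.
So the probability of at least one match is 1 − 0.014 = 0.986.

0.986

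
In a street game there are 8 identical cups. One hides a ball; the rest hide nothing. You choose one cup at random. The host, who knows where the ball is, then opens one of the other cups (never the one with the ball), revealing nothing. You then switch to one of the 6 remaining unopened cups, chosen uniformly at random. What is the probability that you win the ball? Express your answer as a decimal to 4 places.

0.1458

Your original cup holds the ball with probability 1/8, so the other 7 collectively hold it with probability 7/8.
The host can always find an empty cup to open, so this doesn't change that 7/8; it is now spread over the 6 remaining unopened cups.
P(win by switching) = (7/8) · (1/6) = 7/48 ≈ 0.1458.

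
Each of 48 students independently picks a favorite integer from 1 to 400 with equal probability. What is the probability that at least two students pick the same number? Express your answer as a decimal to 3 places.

0.947

It's easier to compute the probability that all 48 are distinct.
P(all distinct) = 400/400 · 399/400 · ··· · 353/400 ≈ 0.053.
So the probability of at least one match is 1 − 0.053 = 0.947.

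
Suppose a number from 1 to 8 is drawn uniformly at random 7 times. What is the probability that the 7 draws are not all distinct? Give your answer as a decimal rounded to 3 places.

0.981

P(all 7 different) = 8/8 · 7/8 · ··· · 2/8 ≈ 0.019.
P(at least two equal) = 1 − 0.019 = 0.981.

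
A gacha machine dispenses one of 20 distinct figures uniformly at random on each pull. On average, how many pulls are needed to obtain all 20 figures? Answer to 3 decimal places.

71.955

After i distinct types are collected, each trial gives a new one with probability (20−i)/20, so the expected wait for the next new type is 20/(20−i).
E = 20/20 + 20/19 + 20/18 + 20/17 + 20/16 + 20/15 + 20/14 + 20/13 + 20/12 + 20/11 + 20/10 + 20/9 + 20/8 + 20/7 + 20/6 + 20/5 + 20/4 + 20/3 + 20/2 + 20/1 = 279175675/3879876 ≈ 71.955.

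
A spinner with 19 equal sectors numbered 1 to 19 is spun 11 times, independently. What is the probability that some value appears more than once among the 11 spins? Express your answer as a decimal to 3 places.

P(all 11 different) = 19/19 · 18/19 · ··· · 9/19 ≈ 0.026.
P(at least two equal) = 1 − 0.026 = 0.974.

0.974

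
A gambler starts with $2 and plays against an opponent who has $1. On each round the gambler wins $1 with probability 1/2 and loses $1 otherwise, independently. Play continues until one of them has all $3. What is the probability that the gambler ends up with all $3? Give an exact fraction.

With a fair step, P(i) = ½P(i−1) + ½P(i+1) with P(0)=0, P(3)=1 has the linear solution P(i) = i/3.
P(2) = 2/3.

2/3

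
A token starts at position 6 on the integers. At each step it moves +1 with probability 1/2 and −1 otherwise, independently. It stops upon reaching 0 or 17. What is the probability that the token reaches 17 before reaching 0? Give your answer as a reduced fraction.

With a fair step, P(i) = ½P(i−1) + ½P(i+1) with P(0)=0, P(17)=1 has the linear solution P(i) = i/17.
P(6) = 6/17.

6/17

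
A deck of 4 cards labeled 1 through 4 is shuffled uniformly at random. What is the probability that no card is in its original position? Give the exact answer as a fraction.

This is the derangement probability: permutations of 4 with no fixed point.
D(4) = 4! · (1 − 1/1! + 1/2! − ··· + (−1)^4/4!) = 9.
P = 9/24 = 3/8.

3/8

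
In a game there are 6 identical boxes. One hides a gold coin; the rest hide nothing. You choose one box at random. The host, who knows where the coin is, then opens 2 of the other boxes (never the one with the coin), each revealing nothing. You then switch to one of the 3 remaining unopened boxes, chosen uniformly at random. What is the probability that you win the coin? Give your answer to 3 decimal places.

0.278

Your original box holds the coin with probability 1/6, so the other 5 collectively hold it with probability 5/6.
The host can always find 2 empty boxes to open, so the reveals don't change that 5/6; it is now spread over the 3 remaining unopened boxes.
P(win by switching) = (5/6) · (1/3) = 5/18 ≈ 0.278.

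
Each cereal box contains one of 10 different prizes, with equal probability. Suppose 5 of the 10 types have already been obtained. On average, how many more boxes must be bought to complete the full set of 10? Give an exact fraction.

137/6

Starting from 5 distinct types, each trial gives a new one with probability (10−i)/10 when i types are held, so the wait for the next new type is 10/(10−i).
E = 10/5 + 10/4 + 10/3 + 10/2 + 10/1 = 137/6.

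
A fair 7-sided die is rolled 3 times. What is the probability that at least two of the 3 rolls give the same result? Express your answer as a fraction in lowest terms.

19/49

P(all 3 different) = 7/7 · 6/7 · ··· · 5/7 = 30/49.
P(at least two equal) = 1 − 30/49 = 19/49.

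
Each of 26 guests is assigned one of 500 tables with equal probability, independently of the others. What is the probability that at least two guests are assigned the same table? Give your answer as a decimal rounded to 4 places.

0.4838

It's easier to compute the probability that all 26 are distinct.
P(all distinct) = 500/500 · 499/500 · ··· · 475/500 ≈ 0.5162.
So the probability of at least one match is 1 − 0.5162 = 0.4838.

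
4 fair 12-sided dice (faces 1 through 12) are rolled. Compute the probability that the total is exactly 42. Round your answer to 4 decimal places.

0.0041

There are 12^4 = 20736 equally likely outcomes.
The number of ordered 4-tuples from {1,…,12} summing to 42 is 84.
P(sum = 42) = 84/20736 = 7/1728 ≈ 0.0041.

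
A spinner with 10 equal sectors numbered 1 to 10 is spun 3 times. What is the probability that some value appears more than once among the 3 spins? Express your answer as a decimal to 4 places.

P(all 3 different) = 10/10 · 9/10 · ··· · 8/10 ≈ 0.7200.
P(at least two equal) = 1 − 0.7200 = 0.2800.

0.2800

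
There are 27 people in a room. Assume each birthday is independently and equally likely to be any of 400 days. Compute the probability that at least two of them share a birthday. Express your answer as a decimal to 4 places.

It's easier to compute the probability that all 27 are distinct.
P(all distinct) = 400/400 · 399/400 · ··· · 374/400 ≈ 0.4076.
So the probability of at least one match is 1 − 0.4076 = 0.5924.

0.5924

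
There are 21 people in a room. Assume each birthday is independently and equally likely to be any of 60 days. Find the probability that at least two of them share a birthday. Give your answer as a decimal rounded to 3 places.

It's easier to compute the probability that all 21 are distinct.
P(all distinct) = 60/60 · 59/60 · ··· · 40/60 ≈ 0.019.
So the probability of at least one match is 1 − 0.019 = 0.981.

0.981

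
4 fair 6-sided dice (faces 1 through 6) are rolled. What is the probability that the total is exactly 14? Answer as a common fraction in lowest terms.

73/648

There are 6^4 = 1296 equally likely outcomes.
The number of ordered 4-tuples from {1,…,6} summing to 14 is 146.
P(sum = 14) = 146/1296 = 73/648.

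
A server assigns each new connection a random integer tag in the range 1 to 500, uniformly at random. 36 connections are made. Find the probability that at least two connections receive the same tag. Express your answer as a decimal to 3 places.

0.725

It's easier to compute the probability that all 36 are distinct.
P(all distinct) = 500/500 · 499/500 · ··· · 465/500 ≈ 0.275.
So the probability of at least one match is 1 − 0.275 = 0.725.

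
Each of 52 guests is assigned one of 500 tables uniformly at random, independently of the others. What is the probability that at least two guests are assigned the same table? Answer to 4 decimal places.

0.9359

It's easier to compute the probability that all 52 are distinct.
P(all distinct) = 500/500 · 499/500 · ··· · 449/500 ≈ 0.0641.
So the probability of at least one match is 1 − 0.0641 = 0.9359.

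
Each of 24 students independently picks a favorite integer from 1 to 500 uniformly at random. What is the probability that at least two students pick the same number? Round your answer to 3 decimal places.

0.429

It's easier to compute the probability that all 24 are distinct.
P(all distinct) = 500/500 · 499/500 · ··· · 477/500 ≈ 0.571.
So the probability of at least one match is 1 − 0.571 = 0.429.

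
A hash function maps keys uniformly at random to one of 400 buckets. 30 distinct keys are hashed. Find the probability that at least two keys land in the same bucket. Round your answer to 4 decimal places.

It's easier to compute the probability that all 30 are distinct.
P(all distinct) = 400/400 · 399/400 · ··· · 371/400 ≈ 0.3278.
So the probability of at least one match is 1 − 0.3278 = 0.6722.

0.6722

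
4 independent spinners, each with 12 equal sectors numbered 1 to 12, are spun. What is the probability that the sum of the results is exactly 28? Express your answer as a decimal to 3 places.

0.054

There are 12^4 = 20736 equally likely outcomes.
The number of ordered 4-tuples from {1,…,12} summing to 28 is 1111.
P(sum = 28) = 1111/20736 ≈ 0.054.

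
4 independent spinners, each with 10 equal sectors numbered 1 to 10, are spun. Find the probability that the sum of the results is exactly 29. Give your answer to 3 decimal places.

0.035

There are 10^4 = 10000 equally likely outcomes.
The number of ordered 4-tuples from {1,…,10} summing to 29 is 348.
P(sum = 29) = 348/10000 = 87/2500 ≈ 0.035.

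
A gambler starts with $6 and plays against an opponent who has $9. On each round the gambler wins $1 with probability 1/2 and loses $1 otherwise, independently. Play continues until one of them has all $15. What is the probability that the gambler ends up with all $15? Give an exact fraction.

With a fair step, P(i) = ½P(i−1) + ½P(i+1) with P(0)=0, P(15)=1 has the linear solution P(i) = i/15.
P(6) = 6/15 = 2/5.

2/5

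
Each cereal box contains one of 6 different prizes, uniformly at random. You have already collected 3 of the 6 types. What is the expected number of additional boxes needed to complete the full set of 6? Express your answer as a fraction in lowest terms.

Starting from 3 distinct types, each trial gives a new one with probability (6−i)/6 when i types are held, so the wait for the next new type is 6/(6−i).
E = 6/3 + 6/2 + 6/1 = 11.

11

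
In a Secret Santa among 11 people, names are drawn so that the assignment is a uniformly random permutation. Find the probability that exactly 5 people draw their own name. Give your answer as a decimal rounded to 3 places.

0.003

Choose which 5 of the 11 are fixed: C(11,5) = 462 ways.
The remaining 6 must have no fixed point: D(6) = 265.
P = 462·265/39916800 = 53/17280 ≈ 0.003.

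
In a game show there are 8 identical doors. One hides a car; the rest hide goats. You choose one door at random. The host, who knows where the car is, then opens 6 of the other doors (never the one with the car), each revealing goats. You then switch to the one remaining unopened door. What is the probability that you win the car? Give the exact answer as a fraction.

Your original door holds the car with probability 1/8, so the other 7 collectively hold it with probability 7/8.
The host can always find 6 empty doors to open, so the reveals don't change that 7/8; it is now spread over the 1 remaining unopened door.
P(win by switching) = (7/8) · (1/1) = 7/8.

7/8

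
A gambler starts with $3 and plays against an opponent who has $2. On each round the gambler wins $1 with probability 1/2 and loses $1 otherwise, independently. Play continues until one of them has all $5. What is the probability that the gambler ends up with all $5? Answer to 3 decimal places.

0.600

With a fair step, P(i) = ½P(i−1) + ½P(i+1) with P(0)=0, P(5)=1 has the linear solution P(i) = i/5.
P(3) = 3/5 ≈ 0.600.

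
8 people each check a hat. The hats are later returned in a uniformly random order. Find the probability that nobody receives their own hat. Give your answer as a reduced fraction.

2119/5760

This is the derangement probability: permutations of 8 with no fixed point.
D(8) = 8! · (1 − 1/1! + 1/2! − ··· + (−1)^8/8!) = 14833.
P = 14833/40320 = 2119/5760.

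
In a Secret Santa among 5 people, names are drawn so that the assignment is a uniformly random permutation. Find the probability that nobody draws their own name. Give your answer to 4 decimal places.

0.3667

This is the derangement probability: permutations of 5 with no fixed point.
D(5) = 5! · (1 − 1/1! + 1/2! − ··· + (−1)^5/5!) = 44.
P = 44/120 = 11/30 ≈ 0.3667.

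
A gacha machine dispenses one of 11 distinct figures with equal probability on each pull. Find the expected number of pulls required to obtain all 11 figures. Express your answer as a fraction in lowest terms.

After i distinct types are collected, each trial gives a new one with probability (11−i)/11, so the expected wait for the next new type is 11/(11−i).
E = 11/11 + 11/10 + 11/9 + 11/8 + 11/7 + 11/6 + 11/5 + 11/4 + 11/3 + 11/2 + 11/1 = 83711/2520.

83711/2520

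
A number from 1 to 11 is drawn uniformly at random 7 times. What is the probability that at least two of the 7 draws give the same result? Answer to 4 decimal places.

P(all 7 different) = 11/11 · 10/11 · ··· · 5/11 ≈ 0.0853.
P(at least two equal) = 1 − 0.0853 = 0.9147.

0.9147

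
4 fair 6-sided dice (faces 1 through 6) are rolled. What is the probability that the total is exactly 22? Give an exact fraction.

There are 6^4 = 1296 equally likely outcomes.
The number of ordered 4-tuples from {1,…,6} summing to 22 is 10.
P(sum = 22) = 10/1296 = 5/648.

5/648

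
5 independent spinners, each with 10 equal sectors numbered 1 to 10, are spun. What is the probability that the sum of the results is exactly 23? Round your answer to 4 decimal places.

0.0484

There are 10^5 = 100000 equally likely outcomes.
The number of ordered 5-tuples from {1,…,10} summing to 23 is 4840.
P(sum = 23) = 4840/100000 = 121/2500 ≈ 0.0484.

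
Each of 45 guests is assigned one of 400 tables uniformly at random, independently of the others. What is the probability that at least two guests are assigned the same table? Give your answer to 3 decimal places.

0.924

It's easier to compute the probability that all 45 are distinct.
P(all distinct) = 400/400 · 399/400 · ··· · 356/400 ≈ 0.076.
So the probability of at least one match is 1 − 0.076 = 0.924.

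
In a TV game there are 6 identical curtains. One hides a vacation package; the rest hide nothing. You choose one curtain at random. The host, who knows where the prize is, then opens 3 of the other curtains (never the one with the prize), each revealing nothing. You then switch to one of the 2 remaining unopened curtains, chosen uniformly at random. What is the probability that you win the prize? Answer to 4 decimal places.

Your original curtain holds the prize with probability 1/6, so the other 5 collectively hold it with probability 5/6.
The host can always find 3 empty curtains to open, so the reveals don't change that 5/6; it is now spread over the 2 remaining unopened curtains.
P(win by switching) = (5/6) · (1/2) = 5/12 ≈ 0.4167.

0.4167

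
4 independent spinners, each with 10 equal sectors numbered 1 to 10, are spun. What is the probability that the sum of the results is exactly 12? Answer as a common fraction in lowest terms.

There are 10^4 = 10000 equally likely outcomes.
The number of ordered 4-tuples from {1,…,10} summing to 12 is 165.
P(sum = 12) = 165/10000 = 33/2000.

33/2000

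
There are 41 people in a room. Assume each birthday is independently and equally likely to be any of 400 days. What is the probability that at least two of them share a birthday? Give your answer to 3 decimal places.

0.880

It's easier to compute the probability that all 41 are distinct.
P(all distinct) = 400/400 · 399/400 · ··· · 360/400 ≈ 0.120.
So the probability of at least one match is 1 − 0.120 = 0.880.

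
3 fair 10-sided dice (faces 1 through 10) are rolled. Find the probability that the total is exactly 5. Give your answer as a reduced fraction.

There are 10^3 = 1000 equally likely outcomes.
The number of ordered 3-tuples from {1,…,10} summing to 5 is 6.
P(sum = 5) = 6/1000 = 3/500.

3/500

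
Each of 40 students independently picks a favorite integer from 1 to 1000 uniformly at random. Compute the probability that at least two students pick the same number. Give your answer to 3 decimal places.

It's easier to compute the probability that all 40 are distinct.
P(all distinct) = 1000/1000 · 999/1000 · ··· · 961/1000 ≈ 0.454.
So the probability of at least one match is 1 − 0.454 = 0.546.

0.546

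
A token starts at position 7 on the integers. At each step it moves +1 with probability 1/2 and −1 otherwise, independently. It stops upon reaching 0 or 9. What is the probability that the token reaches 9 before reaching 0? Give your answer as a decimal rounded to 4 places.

0.7778

With a fair step, P(i) = ½P(i−1) + ½P(i+1) with P(0)=0, P(9)=1 has the linear solution P(i) = i/9.
P(7) = 7/9 ≈ 0.7778.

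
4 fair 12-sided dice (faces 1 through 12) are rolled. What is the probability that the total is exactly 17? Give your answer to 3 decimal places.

0.026

There are 12^4 = 20736 equally likely outcomes.
The number of ordered 4-tuples from {1,…,12} summing to 17 is 544.
P(sum = 17) = 544/20736 = 17/648 ≈ 0.026.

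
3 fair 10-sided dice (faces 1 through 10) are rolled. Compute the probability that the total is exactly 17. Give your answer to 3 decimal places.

0.075

There are 10^3 = 1000 equally likely outcomes.
The number of ordered 3-tuples from {1,…,10} summing to 17 is 75.
P(sum = 17) = 75/1000 = 3/40 ≈ 0.075.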